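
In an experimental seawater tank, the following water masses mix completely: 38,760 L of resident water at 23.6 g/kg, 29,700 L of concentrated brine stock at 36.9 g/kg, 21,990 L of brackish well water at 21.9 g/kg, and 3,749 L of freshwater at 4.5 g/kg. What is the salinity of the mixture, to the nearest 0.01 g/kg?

Conserving salt mass:
salt = 38,760×23.6 + 29,700×36.9 + 21,990×21.9 + 3,749×4.5 = 914,736 + 1,095,930 + 481,581 + 16,870.5 = 2,509,117.5
volume = 38,760 + 29,700 + 21,990 + 3,749 = 94,199 L
S = 2,509,117.5 / 94,199 = 26.6363 g/kg

26.64 g/kg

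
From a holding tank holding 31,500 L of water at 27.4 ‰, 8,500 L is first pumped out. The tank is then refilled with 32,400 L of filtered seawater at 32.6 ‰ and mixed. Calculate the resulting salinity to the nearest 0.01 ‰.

Remaining after removal: 23,000 L at 27.4 ‰ (salt = 630,200)
After addition: salt = 630,200 + 32,400×32.6 = 1,686,440; volume = 55,400 L
S = 1,686,440 / 55,400 = 30.4412 ‰

30.44 ‰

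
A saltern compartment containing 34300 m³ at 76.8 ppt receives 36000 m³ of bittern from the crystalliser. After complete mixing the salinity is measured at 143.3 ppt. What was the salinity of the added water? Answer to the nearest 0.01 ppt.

206.66 ppt

Salt balance: 34,300×76.8 + 36,000×S = 70,300×143.3
2,634,240 + 36,000·S = 10,073,990
S = (10,073,990 − 2,634,240) / 36,000 = 206.6597 ppt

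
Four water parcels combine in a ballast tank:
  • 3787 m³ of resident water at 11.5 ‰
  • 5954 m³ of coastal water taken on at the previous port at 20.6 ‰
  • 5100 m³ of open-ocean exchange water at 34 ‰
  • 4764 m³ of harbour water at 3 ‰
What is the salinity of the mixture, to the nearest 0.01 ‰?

Total salt / total volume:
salt = 3,787×11.5 + 5,954×20.6 + 5,100×34 + 4,764×3 = 43,550.5 + 122,652.4 + 173,400 + 14,292 = 353,894.9
volume = 3,787 + 5,954 + 5,100 + 4,764 = 19,605 m³
S = 353,894.9 / 19,605 = 18.0513 ‰

18.05 ‰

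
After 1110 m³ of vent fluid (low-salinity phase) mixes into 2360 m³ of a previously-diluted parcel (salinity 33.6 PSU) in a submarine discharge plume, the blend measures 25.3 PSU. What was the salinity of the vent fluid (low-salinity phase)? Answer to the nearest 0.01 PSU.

7.65 PSU

Salt balance: 2,360×33.6 + 1,110×S = 3,470×25.3
79,296 + 1,110·S = 87,791
S = (87,791 − 79,296) / 1,110 = 7.6532 PSU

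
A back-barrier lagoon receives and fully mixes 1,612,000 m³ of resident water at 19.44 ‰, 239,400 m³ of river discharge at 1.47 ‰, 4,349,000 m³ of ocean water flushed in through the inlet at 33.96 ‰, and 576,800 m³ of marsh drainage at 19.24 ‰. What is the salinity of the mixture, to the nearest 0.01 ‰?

28.11 ‰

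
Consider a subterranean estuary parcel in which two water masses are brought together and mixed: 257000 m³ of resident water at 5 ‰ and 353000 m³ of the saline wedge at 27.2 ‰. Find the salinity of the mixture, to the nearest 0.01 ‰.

17.85 ‰

By conservation of dissolved salt,
salt = 257,000×5 + 353,000×27.2 = 1,285,000 + 9,601,600 = 10,886,600
volume = 257,000 + 353,000 = 610,000 m³
S = 10,886,600 / 610,000 = 17.8469 ‰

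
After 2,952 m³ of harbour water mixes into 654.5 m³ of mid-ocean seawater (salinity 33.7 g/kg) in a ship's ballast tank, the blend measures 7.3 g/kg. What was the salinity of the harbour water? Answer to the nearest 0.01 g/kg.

1.45 g/kg

Salt balance: 654.5×33.7 + 2,952×S = 3,606.5×7.3
22,056.65 + 2,952·S = 26,327.45
S = (26,327.45 − 22,056.65) / 2,952 = 1.4467 g/kg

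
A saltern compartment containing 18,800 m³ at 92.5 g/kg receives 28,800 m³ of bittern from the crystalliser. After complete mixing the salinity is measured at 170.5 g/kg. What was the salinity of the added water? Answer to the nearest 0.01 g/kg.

Salt balance: 18,800×92.5 + 28,800×S = 47,600×170.5
1,739,000 + 28,800·S = 8,115,800
S = (8,115,800 − 1,739,000) / 28,800 = 221.4167 g/kg

221.42 g/kg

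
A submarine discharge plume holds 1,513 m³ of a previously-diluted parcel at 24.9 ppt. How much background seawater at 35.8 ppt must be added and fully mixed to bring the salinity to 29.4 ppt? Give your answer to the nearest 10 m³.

1060 m³

Salt balance: 1,513×24.9 + V×35.8 = (1,513+V)×29.4
37,673.7 + 35.8V = 44,482.2 + 29.4V
6,808.5 = 6.4V
V = 1,063.83 m³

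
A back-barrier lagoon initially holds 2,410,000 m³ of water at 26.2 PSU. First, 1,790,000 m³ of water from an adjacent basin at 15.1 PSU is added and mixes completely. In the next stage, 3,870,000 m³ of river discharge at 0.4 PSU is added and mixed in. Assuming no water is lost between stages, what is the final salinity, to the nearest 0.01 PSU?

11.37 PSU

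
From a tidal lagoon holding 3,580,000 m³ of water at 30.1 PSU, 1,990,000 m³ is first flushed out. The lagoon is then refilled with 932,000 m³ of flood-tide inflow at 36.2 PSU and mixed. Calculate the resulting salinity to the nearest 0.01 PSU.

32.35 PSU

Remaining after removal: 1,590,000 m³ at 30.1 PSU (salt = 47,859,000)
After addition: salt = 47,859,000 + 932,000×36.2 = 81,597,400; volume = 2,522,000 m³
S = 81,597,400 / 2,522,000 = 32.3542 PSU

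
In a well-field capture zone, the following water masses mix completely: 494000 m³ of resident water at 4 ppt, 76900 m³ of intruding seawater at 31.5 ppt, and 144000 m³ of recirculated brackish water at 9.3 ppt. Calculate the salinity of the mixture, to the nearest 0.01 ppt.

8.03 ppt

By conservation of dissolved salt,
salt = 494,000×4 + 76,900×31.5 + 144,000×9.3 = 1,976,000 + 2,422,350 + 1,339,200 = 5,737,550
volume = 494,000 + 76,900 + 144,000 = 714,900 m³
S = 5,737,550 / 714,900 = 8.0257 ppt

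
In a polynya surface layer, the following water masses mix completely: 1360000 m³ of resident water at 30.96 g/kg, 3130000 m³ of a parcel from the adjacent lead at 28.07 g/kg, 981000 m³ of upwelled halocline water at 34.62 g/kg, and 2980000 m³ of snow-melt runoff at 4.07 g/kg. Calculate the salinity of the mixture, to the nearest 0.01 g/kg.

20.83 g/kg

Weighted by volume,
salt = 1,360,000×30.96 + 3,130,000×28.07 + 981,000×34.62 + 2,980,000×4.07 = 42,105,600 + 87,859,100 + 33,962,220 + 12,128,600 = 176,055,520
volume = 1,360,000 + 3,130,000 + 981,000 + 2,980,000 = 8,451,000 m³
S = 176,055,520 / 8,451,000 = 20.8325 g/kg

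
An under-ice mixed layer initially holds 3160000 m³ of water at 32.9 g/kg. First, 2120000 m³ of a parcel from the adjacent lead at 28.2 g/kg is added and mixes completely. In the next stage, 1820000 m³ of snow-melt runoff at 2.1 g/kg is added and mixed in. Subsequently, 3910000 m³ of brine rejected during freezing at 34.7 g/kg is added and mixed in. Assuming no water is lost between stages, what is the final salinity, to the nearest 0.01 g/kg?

Conserving salt mass:
Initial salt = 3,160,000×32.9 = 103,964,000
After stage 1: salt = 103,964,000 + 2,120,000×28.2 = 163,748,000; volume = 5,280,000 m³; S = 31.013 g/kg
After stage 2: salt = 163,748,000 + 1,820,000×2.1 = 167,570,000; volume = 7,100,000 m³; S = 23.601 g/kg
After stage 3: salt = 167,570,000 + 3,910,000×34.7 = 303,247,000; volume = 11,010,000 m³
S = 303,247,000 / 11,010,000 = 27.5429 g/kg

27.54 g/kg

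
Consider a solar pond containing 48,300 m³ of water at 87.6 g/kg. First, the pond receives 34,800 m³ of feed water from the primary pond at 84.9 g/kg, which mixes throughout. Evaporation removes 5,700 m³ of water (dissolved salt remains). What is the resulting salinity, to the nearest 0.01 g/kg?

After mixing: salt = 48,300×87.6 + 34,800×84.9 = 7,185,600; volume = 83,100 m³
After evaporation: salt unchanged = 7,185,600; volume = 83,100 − 5,700 = 77,400 m³
S = 7,185,600 / 77,400 = 92.8372 g/kg

92.84 g/kg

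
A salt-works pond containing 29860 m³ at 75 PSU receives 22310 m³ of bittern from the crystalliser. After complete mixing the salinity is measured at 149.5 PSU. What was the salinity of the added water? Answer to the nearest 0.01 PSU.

249.21 PSU

Salt balance: 29,860×75 + 22,310×S = 52,170×149.5
2,239,500 + 22,310·S = 7,799,415
S = (7,799,415 − 2,239,500) / 22,310 = 249.2118 PSU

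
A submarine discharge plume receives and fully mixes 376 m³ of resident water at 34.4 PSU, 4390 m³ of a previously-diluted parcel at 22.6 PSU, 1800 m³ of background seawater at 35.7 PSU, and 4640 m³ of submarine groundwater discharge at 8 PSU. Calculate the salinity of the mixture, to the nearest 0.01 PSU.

19.05 PSU

Mass of salt is conserved:
salt = 376×34.4 + 4,390×22.6 + 1,800×35.7 + 4,640×8 = 12,934.4 + 99,214 + 64,260 + 37,120 = 213,528.4
volume = 376 + 4,390 + 1,800 + 4,640 = 11,206 m³
S = 213,528.4 / 11,206 = 19.0548 PSU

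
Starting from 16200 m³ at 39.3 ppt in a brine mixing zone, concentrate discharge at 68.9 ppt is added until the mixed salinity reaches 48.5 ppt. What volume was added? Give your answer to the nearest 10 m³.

Salt balance: 16,200×39.3 + V×68.9 = (16,200+V)×48.5
636,660 + 68.9V = 785,700 + 48.5V
149,040 = 20.4V
V = 7,305.88 m³

7310 m³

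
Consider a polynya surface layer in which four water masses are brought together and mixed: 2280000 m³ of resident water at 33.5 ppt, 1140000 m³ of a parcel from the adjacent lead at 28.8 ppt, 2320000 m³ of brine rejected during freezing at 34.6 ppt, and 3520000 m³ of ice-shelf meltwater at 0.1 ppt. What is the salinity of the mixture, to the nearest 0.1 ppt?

20.5 ppt

Salt balance:
salt = 2,280,000×33.5 + 1,140,000×28.8 + 2,320,000×34.6 + 3,520,000×0.1 = 76,380,000 + 32,832,000 + 80,272,000 + 352,000 = 189,836,000
volume = 2,280,000 + 1,140,000 + 2,320,000 + 3,520,000 = 9,260,000 m³
S = 189,836,000 / 9,260,000 = 20.501 ppt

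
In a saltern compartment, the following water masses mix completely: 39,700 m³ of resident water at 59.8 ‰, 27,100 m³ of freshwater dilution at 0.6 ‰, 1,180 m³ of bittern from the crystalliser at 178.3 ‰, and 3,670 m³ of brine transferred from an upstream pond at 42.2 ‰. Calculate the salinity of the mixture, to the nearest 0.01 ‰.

Weighted by volume,
salt = 39,700×59.8 + 27,100×0.6 + 1,180×178.3 + 3,670×42.2 = 2,374,060 + 16,260 + 210,394 + 154,874 = 2,755,588
volume = 39,700 + 27,100 + 1,180 + 3,670 = 71,650 m³
S = 2,755,588 / 71,650 = 38.459 ‰

38.46 ‰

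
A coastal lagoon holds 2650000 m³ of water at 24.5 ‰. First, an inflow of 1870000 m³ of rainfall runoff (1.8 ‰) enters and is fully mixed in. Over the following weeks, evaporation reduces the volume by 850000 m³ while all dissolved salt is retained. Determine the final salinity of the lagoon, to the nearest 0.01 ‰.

18.61 ‰

After mixing: salt = 2,650,000×24.5 + 1,870,000×1.8 = 68,291,000; volume = 4,520,000 m³
After evaporation: salt unchanged = 68,291,000; volume = 4,520,000 − 850,000 = 3,670,000 m³
S = 68,291,000 / 3,670,000 = 18.6079 ‰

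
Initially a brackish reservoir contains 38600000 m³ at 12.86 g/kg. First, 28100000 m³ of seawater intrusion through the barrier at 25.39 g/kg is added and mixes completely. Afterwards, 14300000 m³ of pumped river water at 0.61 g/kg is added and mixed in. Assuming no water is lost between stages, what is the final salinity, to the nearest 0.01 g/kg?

By conservation of dissolved salt,
Initial salt = 38,600,000×12.86 = 496,396,000
After stage 1: salt = 496,396,000 + 28,100,000×25.39 = 1,209,855,000; volume = 66,700,000 m³; S = 18.139 g/kg
After stage 2: salt = 1,209,855,000 + 14,300,000×0.61 = 1,218,578,000; volume = 81,000,000 m³
S = 1,218,578,000 / 81,000,000 = 15.0442 g/kg

15.04 g/kg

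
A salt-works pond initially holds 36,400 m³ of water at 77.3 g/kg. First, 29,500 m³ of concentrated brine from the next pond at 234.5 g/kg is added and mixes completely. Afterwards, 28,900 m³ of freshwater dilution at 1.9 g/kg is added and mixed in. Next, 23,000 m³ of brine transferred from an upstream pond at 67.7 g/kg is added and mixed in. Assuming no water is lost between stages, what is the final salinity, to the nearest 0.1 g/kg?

96.3 g/kg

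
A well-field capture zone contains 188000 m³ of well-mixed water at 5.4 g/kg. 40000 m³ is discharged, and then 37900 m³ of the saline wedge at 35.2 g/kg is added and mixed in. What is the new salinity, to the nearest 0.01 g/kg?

Remaining after removal: 148,000 m³ at 5.4 g/kg (salt = 799,200)
After addition: salt = 799,200 + 37,900×35.2 = 2,133,280; volume = 185,900 m³
S = 2,133,280 / 185,900 = 11.4754 g/kg

11.48 g/kg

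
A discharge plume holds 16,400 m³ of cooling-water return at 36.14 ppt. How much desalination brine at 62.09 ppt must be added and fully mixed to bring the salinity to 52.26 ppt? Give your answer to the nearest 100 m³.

26900 m³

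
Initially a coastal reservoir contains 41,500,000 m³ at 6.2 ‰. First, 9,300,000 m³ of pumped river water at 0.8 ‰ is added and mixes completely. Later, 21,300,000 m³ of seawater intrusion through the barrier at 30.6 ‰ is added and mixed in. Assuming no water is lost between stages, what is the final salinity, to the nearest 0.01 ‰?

Total salt / total volume:
Initial salt = 41,500,000×6.2 = 257,300,000
After stage 1: salt = 257,300,000 + 9,300,000×0.8 = 264,740,000; volume = 50,800,000 m³; S = 5.211 ‰
After stage 2: salt = 264,740,000 + 21,300,000×30.6 = 916,520,000; volume = 72,100,000 m³
S = 916,520,000 / 72,100,000 = 12.7118 ‰

12.71 ‰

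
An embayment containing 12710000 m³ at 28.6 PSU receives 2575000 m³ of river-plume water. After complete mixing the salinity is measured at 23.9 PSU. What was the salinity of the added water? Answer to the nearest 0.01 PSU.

0.70 PSU

Salt balance: 12,710,000×28.6 + 2,575,000×S = 15,285,000×23.9
363,506,000 + 2,575,000·S = 365,311,500
S = (365,311,500 − 363,506,000) / 2,575,000 = 0.7012 PSU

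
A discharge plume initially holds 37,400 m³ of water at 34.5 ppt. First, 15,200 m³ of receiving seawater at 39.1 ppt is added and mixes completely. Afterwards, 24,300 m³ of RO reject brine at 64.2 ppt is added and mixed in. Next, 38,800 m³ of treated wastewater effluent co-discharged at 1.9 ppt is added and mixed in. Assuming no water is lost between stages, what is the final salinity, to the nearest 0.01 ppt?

30.41 ppt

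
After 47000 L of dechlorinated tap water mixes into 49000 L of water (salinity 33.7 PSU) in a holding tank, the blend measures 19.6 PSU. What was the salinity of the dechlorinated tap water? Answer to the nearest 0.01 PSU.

Salt balance: 49,000×33.7 + 47,000×S = 96,000×19.6
1,651,300 + 47,000·S = 1,881,600
S = (1,881,600 − 1,651,300) / 47,000 = 4.9 PSU

4.90 PSU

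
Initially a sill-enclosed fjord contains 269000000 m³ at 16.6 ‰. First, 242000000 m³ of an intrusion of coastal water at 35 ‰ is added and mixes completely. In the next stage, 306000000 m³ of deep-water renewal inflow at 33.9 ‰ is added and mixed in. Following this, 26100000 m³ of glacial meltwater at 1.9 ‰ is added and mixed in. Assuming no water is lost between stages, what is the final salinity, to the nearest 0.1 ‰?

27.7 ‰

Mass of salt is conserved:
Initial salt = 269,000,000×16.6 = 4,465,400,000
After stage 1: salt = 4,465,400,000 + 242,000,000×35 = 12,935,400,000; volume = 511,000,000 m³; S = 25.314 ‰
After stage 2: salt = 12,935,400,000 + 306,000,000×33.9 = 23,308,800,000; volume = 817,000,000 m³; S = 28.53 ‰
After stage 3: salt = 23,308,800,000 + 26,100,000×1.9 = 23,358,390,000; volume = 843,100,000 m³
S = 23,358,390,000 / 843,100,000 = 27.7054 ‰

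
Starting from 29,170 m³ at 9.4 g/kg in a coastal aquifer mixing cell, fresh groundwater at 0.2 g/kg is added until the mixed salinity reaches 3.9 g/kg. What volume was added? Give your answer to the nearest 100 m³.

Salt balance: 29,170×9.4 + V×0.2 = (29,170+V)×3.9
274,198 + 0.2V = 113,763 + 3.9V
160,435 = 3.7V
V = 43,360.81 m³

43400 m³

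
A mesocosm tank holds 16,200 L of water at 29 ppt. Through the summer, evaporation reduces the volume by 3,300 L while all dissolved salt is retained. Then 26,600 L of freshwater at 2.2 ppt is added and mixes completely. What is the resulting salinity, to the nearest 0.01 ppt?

13.38 ppt

After evaporation: salt = 16,200×29 = 469,800; volume = 16,200 − 3,300 = 12,900 L
After mixing: salt = 469,800 + 26,600×2.2 = 528,320; volume = 12,900 + 26,600 = 39,500 L
S = 528,320 / 39,500 = 13.3752 ppt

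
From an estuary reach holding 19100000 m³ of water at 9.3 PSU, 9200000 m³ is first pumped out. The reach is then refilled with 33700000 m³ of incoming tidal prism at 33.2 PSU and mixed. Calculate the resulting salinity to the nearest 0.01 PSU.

Remaining after removal: 9,900,000 m³ at 9.3 PSU (salt = 92,070,000)
After addition: salt = 92,070,000 + 33,700,000×33.2 = 1,210,910,000; volume = 43,600,000 m³
S = 1,210,910,000 / 43,600,000 = 27.7732 PSU

27.77 PSU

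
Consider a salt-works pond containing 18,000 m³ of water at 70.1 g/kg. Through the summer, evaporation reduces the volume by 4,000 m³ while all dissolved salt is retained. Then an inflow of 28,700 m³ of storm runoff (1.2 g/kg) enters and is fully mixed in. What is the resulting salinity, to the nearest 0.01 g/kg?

After evaporation: salt = 18,000×70.1 = 1,261,800; volume = 18,000 − 4,000 = 14,000 m³
After mixing: salt = 1,261,800 + 28,700×1.2 = 1,296,240; volume = 14,000 + 28,700 = 42,700 m³
S = 1,296,240 / 42,700 = 30.3569 g/kg

30.36 g/kg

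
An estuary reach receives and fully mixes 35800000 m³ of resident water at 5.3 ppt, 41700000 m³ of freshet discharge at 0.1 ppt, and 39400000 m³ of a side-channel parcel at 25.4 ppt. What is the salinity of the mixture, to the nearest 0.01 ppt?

10.22 ppt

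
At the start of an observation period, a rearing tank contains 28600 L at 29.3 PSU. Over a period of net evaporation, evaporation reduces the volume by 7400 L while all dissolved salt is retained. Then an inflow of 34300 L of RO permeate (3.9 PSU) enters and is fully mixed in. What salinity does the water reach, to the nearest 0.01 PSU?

After evaporation: salt = 28,600×29.3 = 837,980; volume = 28,600 − 7,400 = 21,200 L
After mixing: salt = 837,980 + 34,300×3.9 = 971,750; volume = 21,200 + 34,300 = 55,500 L
S = 971,750 / 55,500 = 17.509 PSU

17.51 PSU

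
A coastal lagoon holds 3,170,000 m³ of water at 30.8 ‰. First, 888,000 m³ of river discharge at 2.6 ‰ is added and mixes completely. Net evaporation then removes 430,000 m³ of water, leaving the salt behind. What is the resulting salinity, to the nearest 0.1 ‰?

27.5 ‰

After mixing: salt = 3,170,000×30.8 + 888,000×2.6 = 99,944,800; volume = 4,058,000 m³
After evaporation: salt unchanged = 99,944,800; volume = 4,058,000 − 430,000 = 3,628,000 m³
S = 99,944,800 / 3,628,000 = 27.5482 ‰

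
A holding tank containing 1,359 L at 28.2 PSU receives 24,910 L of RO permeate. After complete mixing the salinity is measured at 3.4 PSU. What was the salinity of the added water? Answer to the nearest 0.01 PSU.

Salt balance: 1,359×28.2 + 24,910×S = 26,269×3.4
38,323.8 + 24,910·S = 89,314.6
S = (89,314.6 − 38,323.8) / 24,910 = 2.047 PSU

2.05 PSU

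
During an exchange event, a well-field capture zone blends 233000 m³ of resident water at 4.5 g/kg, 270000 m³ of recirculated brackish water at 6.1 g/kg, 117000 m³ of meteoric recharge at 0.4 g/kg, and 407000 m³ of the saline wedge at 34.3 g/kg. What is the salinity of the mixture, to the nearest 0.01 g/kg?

16.26 g/kg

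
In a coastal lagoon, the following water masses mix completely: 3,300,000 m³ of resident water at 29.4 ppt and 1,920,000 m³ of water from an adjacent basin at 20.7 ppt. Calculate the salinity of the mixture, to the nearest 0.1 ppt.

26.2 ppt

Conserving salt mass:
salt = 3,300,000×29.4 + 1,920,000×20.7 = 97,020,000 + 39,744,000 = 136,764,000
volume = 3,300,000 + 1,920,000 = 5,220,000 m³
S = 136,764,000 / 5,220,000 = 26.2 ppt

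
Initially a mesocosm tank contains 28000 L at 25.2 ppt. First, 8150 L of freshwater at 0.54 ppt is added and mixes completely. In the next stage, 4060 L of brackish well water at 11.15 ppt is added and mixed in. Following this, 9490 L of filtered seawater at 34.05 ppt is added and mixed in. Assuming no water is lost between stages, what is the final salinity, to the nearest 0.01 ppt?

21.70 ppt

Weighted by volume,
Initial salt = 28,000×25.2 = 705,600
After stage 1: salt = 705,600 + 8,150×0.54 = 710,001; volume = 36,150 L; S = 19.64 ppt
After stage 2: salt = 710,001 + 4,060×11.15 = 755,270; volume = 40,210 L; S = 18.783 ppt
After stage 3: salt = 755,270 + 9,490×34.05 = 1,078,404.5; volume = 49,700 L
S = 1,078,404.5 / 49,700 = 21.6983 ppt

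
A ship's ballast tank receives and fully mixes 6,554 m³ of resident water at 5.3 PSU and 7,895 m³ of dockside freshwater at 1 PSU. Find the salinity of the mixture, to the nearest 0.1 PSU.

3.0 PSU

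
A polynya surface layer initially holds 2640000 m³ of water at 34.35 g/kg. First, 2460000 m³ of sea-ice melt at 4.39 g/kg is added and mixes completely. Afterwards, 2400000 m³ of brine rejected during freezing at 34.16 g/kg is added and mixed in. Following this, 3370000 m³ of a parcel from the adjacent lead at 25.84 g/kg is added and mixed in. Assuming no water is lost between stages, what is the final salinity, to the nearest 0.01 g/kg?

Salt balance:
Initial salt = 2,640,000×34.35 = 90,684,000
After stage 1: salt = 90,684,000 + 2,460,000×4.39 = 101,483,400; volume = 5,100,000 m³; S = 19.899 g/kg
After stage 2: salt = 101,483,400 + 2,400,000×34.16 = 183,467,400; volume = 7,500,000 m³; S = 24.462 g/kg
After stage 3: salt = 183,467,400 + 3,370,000×25.84 = 270,548,200; volume = 10,870,000 m³
S = 270,548,200 / 10,870,000 = 24.8894 g/kg

24.89 g/kg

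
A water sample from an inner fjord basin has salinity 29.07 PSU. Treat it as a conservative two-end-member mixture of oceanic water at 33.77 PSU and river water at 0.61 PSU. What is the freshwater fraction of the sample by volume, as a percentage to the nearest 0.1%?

Let f be the freshwater fraction. Salt balance per unit volume:
f×0.61 + (1−f)×33.77 = 29.07
f = (33.77 − 29.07) / (33.77 − 0.61) = 4.7/33.16 = 0.1417

14.2%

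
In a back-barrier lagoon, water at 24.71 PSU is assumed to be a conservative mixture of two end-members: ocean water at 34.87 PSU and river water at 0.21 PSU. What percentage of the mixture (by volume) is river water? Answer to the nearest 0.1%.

Let f be the freshwater fraction. Salt balance per unit volume:
f×0.21 + (1−f)×34.87 = 24.71
f = (34.87 − 24.71) / (34.87 − 0.21) = 10.16/34.66 = 0.2931

29.3%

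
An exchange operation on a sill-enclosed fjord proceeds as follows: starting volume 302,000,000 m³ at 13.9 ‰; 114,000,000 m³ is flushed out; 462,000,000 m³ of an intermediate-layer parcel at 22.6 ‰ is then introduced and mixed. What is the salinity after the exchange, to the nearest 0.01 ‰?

20.08 ‰

Remaining after removal: 188,000,000 m³ at 13.9 ‰ (salt = 2,613,200,000)
After addition: salt = 2,613,200,000 + 462,000,000×22.6 = 13,054,400,000; volume = 650,000,000 m³
S = 13,054,400,000 / 650,000,000 = 20.0837 ‰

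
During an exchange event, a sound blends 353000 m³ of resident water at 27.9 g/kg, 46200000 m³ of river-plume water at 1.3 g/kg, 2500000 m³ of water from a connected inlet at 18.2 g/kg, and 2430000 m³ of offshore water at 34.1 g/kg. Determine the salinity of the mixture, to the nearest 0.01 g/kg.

By conservation of dissolved salt,
salt = 353,000×27.9 + 46,200,000×1.3 + 2,500,000×18.2 + 2,430,000×34.1 = 9,848,700 + 60,060,000 + 45,500,000 + 82,863,000 = 198,271,700
volume = 353,000 + 46,200,000 + 2,500,000 + 2,430,000 = 51,483,000 m³
S = 198,271,700 / 51,483,000 = 3.8512 g/kg

3.85 g/kg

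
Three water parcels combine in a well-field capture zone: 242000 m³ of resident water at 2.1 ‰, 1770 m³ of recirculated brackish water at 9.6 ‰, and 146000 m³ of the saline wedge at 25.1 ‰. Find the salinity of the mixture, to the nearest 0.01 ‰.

10.75 ‰

Weighted by volume,
salt = 242,000×2.1 + 1,770×9.6 + 146,000×25.1 = 508,200 + 16,992 + 3,664,600 = 4,189,792
volume = 242,000 + 1,770 + 146,000 = 389,770 m³
S = 4,189,792 / 389,770 = 10.7494 ‰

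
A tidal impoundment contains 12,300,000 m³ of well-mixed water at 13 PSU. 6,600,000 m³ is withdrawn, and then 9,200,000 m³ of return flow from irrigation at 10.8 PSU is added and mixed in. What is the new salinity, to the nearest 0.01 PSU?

11.64 PSU

Remaining after removal: 5,700,000 m³ at 13 PSU (salt = 74,100,000)
After addition: salt = 74,100,000 + 9,200,000×10.8 = 173,460,000; volume = 14,900,000 m³
S = 173,460,000 / 14,900,000 = 11.6416 PSU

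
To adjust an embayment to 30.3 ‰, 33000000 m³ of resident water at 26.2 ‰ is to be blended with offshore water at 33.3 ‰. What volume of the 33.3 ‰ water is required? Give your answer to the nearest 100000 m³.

Salt balance: 33,000,000×26.2 + V×33.3 = (33,000,000+V)×30.3
864,600,000 + 33.3V = 999,900,000 + 30.3V
135,300,000 = 3V
V = 45,100,000 m³

45100000 m³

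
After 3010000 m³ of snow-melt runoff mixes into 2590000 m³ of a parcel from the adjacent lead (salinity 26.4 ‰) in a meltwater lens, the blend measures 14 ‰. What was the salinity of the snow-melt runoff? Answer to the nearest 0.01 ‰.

3.33 ‰

Salt balance: 2,590,000×26.4 + 3,010,000×S = 5,600,000×14
68,376,000 + 3,010,000·S = 78,400,000
S = (78,400,000 − 68,376,000) / 3,010,000 = 3.3302 ‰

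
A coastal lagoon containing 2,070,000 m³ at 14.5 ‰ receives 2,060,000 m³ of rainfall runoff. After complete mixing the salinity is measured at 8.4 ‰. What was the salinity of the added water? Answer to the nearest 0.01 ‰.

2.27 ‰

Salt balance: 2,070,000×14.5 + 2,060,000×S = 4,130,000×8.4
30,015,000 + 2,060,000·S = 34,692,000
S = (34,692,000 − 30,015,000) / 2,060,000 = 2.2704 ‰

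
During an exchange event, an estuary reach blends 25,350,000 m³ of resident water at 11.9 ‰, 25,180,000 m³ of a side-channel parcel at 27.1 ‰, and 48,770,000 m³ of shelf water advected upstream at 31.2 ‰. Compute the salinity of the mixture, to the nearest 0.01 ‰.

Total salt / total volume:
salt = 25,350,000×11.9 + 25,180,000×27.1 + 48,770,000×31.2 = 301,665,000 + 682,378,000 + 1,521,624,000 = 2,505,667,000
volume = 25,350,000 + 25,180,000 + 48,770,000 = 99,300,000 m³
S = 2,505,667,000 / 99,300,000 = 25.2333 ‰

25.23 ‰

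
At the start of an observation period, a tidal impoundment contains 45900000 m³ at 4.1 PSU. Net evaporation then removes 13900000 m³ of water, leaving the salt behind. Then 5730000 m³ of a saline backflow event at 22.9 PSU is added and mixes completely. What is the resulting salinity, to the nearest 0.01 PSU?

After evaporation: salt = 45,900,000×4.1 = 188,190,000; volume = 45,900,000 − 13,900,000 = 32,000,000 m³
After mixing: salt = 188,190,000 + 5,730,000×22.9 = 319,407,000; volume = 32,000,000 + 5,730,000 = 37,730,000 m³
S = 319,407,000 / 37,730,000 = 8.4656 PSU

8.47 PSU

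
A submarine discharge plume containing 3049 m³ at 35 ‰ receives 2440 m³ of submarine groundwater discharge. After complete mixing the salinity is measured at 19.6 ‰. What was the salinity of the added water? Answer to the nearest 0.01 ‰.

Salt balance: 3,049×35 + 2,440×S = 5,489×19.6
106,715 + 2,440·S = 107,584.4
S = (107,584.4 − 106,715) / 2,440 = 0.3563 ‰

0.36 ‰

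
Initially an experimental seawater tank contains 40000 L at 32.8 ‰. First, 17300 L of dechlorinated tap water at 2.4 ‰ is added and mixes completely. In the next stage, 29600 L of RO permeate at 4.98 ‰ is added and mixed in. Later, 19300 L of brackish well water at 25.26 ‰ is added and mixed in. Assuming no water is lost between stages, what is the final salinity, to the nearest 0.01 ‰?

18.72 ‰

Conserving salt mass:
Initial salt = 40,000×32.8 = 1,312,000
After stage 1: salt = 1,312,000 + 17,300×2.4 = 1,353,520; volume = 57,300 L; S = 23.622 ‰
After stage 2: salt = 1,353,520 + 29,600×4.98 = 1,500,928; volume = 86,900 L; S = 17.272 ‰
After stage 3: salt = 1,500,928 + 19,300×25.26 = 1,988,446; volume = 106,200 L
S = 1,988,446 / 106,200 = 18.7236 ‰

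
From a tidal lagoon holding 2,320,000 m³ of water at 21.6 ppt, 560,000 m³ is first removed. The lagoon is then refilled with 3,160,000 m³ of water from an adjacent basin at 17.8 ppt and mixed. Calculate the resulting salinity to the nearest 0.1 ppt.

19.2 ppt

Remaining after removal: 1,760,000 m³ at 21.6 ppt (salt = 38,016,000)
After addition: salt = 38,016,000 + 3,160,000×17.8 = 94,264,000; volume = 4,920,000 m³
S = 94,264,000 / 4,920,000 = 19.1593 ppt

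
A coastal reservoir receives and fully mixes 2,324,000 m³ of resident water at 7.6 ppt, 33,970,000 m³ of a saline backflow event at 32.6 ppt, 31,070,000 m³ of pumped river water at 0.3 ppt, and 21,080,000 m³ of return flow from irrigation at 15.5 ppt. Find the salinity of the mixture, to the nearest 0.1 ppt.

Conserving salt mass:
salt = 2,324,000×7.6 + 33,970,000×32.6 + 31,070,000×0.3 + 21,080,000×15.5 = 17,662,400 + 1,107,422,000 + 9,321,000 + 326,740,000 = 1,461,145,400
volume = 2,324,000 + 33,970,000 + 31,070,000 + 21,080,000 = 88,444,000 m³
S = 1,461,145,400 / 88,444,000 = 16.521 ppt

16.5 ppt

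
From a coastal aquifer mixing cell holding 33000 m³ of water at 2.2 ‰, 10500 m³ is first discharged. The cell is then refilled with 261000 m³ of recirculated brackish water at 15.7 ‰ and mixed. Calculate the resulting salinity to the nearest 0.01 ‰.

14.63 ‰

Remaining after removal: 22,500 m³ at 2.2 ‰ (salt = 49,500)
After addition: salt = 49,500 + 261,000×15.7 = 4,147,200; volume = 283,500 m³
S = 4,147,200 / 283,500 = 14.6286 ‰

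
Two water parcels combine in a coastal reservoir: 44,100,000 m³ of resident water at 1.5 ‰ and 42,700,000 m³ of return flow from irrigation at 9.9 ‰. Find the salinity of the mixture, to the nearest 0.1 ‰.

5.6 ‰

Mass of salt is conserved:
salt = 44,100,000×1.5 + 42,700,000×9.9 = 66,150,000 + 422,730,000 = 488,880,000
volume = 44,100,000 + 42,700,000 = 86,800,000 m³
S = 488,880,000 / 86,800,000 = 5.632 ‰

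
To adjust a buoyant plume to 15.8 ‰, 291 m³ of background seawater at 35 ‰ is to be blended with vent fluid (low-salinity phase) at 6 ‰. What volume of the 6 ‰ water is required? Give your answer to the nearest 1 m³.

Salt balance: 291×35 + V×6 = (291+V)×15.8
10,185 + 6V = 4,597.8 + 15.8V
5,587.2 = 9.8V
V = 570.12 m³

570 m³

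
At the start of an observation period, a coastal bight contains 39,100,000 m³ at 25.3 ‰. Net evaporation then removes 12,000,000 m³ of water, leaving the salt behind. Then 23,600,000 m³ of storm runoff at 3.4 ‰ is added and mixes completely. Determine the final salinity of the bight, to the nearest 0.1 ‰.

21.1 ‰

After evaporation: salt = 39,100,000×25.3 = 989,230,000; volume = 39,100,000 − 12,000,000 = 27,100,000 m³
After mixing: salt = 989,230,000 + 23,600,000×3.4 = 1,069,470,000; volume = 27,100,000 + 23,600,000 = 50,700,000 m³
S = 1,069,470,000 / 50,700,000 = 21.0941 ‰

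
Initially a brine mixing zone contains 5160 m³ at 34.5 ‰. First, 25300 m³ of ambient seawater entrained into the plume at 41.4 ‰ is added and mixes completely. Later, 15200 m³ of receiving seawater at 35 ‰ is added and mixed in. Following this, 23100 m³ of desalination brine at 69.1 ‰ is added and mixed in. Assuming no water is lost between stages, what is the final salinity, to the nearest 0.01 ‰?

48.77 ‰

Total salt / total volume:
Initial salt = 5,160×34.5 = 178,020
After stage 1: salt = 178,020 + 25,300×41.4 = 1,225,440; volume = 30,460 m³; S = 40.231 ‰
After stage 2: salt = 1,225,440 + 15,200×35 = 1,757,440; volume = 45,660 m³; S = 38.49 ‰
After stage 3: salt = 1,757,440 + 23,100×69.1 = 3,353,650; volume = 68,760 m³
S = 3,353,650 / 68,760 = 48.7733 ‰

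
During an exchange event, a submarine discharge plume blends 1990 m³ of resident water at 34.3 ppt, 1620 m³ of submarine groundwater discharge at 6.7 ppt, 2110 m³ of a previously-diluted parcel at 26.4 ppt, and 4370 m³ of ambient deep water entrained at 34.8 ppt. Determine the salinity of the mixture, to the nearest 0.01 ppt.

28.43 ppt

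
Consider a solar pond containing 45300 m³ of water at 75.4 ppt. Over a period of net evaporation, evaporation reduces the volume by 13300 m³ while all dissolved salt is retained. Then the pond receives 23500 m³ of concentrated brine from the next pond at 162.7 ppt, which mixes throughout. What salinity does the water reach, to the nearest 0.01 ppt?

130.43 ppt

After evaporation: salt = 45,300×75.4 = 3,415,620; volume = 45,300 − 13,300 = 32,000 m³
After mixing: salt = 3,415,620 + 23,500×162.7 = 7,239,070; volume = 32,000 + 23,500 = 55,500 m³
S = 7,239,070 / 55,500 = 130.4337 ppt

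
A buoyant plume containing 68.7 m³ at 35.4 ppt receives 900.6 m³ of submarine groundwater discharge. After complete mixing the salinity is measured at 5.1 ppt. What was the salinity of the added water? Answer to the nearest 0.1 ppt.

Salt balance: 68.7×35.4 + 900.6×S = 969.3×5.1
2,431.98 + 900.6·S = 4,943.43
S = (4,943.43 − 2,431.98) / 900.6 = 2.7886 ppt

2.8 ppt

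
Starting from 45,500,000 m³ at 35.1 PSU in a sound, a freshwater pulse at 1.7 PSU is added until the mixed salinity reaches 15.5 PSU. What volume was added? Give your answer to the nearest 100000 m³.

64600000 m³

Salt balance: 45,500,000×35.1 + V×1.7 = (45,500,000+V)×15.5
1,597,050,000 + 1.7V = 705,250,000 + 15.5V
891,800,000 = 13.8V
V = 64,623,188.41 m³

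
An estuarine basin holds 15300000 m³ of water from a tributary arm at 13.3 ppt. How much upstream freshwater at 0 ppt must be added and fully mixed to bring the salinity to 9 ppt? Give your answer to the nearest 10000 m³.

7310000 m³

Salt balance: 15,300,000×13.3 + V×0 = (15,300,000+V)×9
203,490,000 + 0V = 137,700,000 + 9V
65,790,000 = 9V
V = 7,310,000 m³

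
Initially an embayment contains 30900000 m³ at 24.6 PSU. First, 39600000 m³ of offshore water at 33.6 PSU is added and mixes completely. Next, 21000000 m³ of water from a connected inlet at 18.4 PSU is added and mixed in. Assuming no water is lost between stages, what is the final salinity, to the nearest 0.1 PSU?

27.1 PSU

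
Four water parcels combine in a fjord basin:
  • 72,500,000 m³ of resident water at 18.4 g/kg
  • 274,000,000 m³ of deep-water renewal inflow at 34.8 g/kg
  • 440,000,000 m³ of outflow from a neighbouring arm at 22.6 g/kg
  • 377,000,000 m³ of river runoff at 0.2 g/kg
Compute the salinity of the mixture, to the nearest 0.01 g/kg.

17.95 g/kg

Mass of salt is conserved:
salt = 72,500,000×18.4 + 274,000,000×34.8 + 440,000,000×22.6 + 377,000,000×0.2 = 1,334,000,000 + 9,535,200,000 + 9,944,000,000 + 75,400,000 = 20,888,600,000
volume = 72,500,000 + 274,000,000 + 440,000,000 + 377,000,000 = 1,163,500,000 m³
S = 20,888,600,000 / 1,163,500,000 = 17.9532 g/kg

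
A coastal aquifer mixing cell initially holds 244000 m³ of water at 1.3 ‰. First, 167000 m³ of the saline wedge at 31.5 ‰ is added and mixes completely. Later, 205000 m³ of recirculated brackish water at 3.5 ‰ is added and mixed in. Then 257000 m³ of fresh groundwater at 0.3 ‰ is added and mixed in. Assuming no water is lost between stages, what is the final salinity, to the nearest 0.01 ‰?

7.30 ‰

Salt balance:
Initial salt = 244,000×1.3 = 317,200
After stage 1: salt = 317,200 + 167,000×31.5 = 5,577,700; volume = 411,000 m³; S = 13.571 ‰
After stage 2: salt = 5,577,700 + 205,000×3.5 = 6,295,200; volume = 616,000 m³; S = 10.219 ‰
After stage 3: salt = 6,295,200 + 257,000×0.3 = 6,372,300; volume = 873,000 m³
S = 6,372,300 / 873,000 = 7.2993 ‰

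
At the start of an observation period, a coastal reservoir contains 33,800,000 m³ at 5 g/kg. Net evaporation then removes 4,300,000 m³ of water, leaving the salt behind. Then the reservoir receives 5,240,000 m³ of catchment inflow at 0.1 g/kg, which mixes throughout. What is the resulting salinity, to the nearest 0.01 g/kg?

After evaporation: salt = 33,800,000×5 = 169,000,000; volume = 33,800,000 − 4,300,000 = 29,500,000 m³
After mixing: salt = 169,000,000 + 5,240,000×0.1 = 169,524,000; volume = 29,500,000 + 5,240,000 = 34,740,000 m³
S = 169,524,000 / 34,740,000 = 4.8798 g/kg

4.88 g/kg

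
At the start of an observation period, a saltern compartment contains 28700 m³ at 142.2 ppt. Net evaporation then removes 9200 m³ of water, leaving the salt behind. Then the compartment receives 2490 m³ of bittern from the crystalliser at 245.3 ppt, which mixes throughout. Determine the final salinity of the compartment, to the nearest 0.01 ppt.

After evaporation: salt = 28,700×142.2 = 4,081,140; volume = 28,700 − 9,200 = 19,500 m³
After mixing: salt = 4,081,140 + 2,490×245.3 = 4,691,937; volume = 19,500 + 2,490 = 21,990 m³
S = 4,691,937 / 21,990 = 213.3668 ppt

213.37 ppt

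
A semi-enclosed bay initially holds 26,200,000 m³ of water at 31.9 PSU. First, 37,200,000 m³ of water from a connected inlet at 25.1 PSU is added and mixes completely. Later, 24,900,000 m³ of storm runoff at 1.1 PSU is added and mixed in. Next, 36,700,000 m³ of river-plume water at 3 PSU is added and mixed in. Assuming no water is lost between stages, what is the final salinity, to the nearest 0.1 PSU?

15.3 PSU

Total salt / total volume:
Initial salt = 26,200,000×31.9 = 835,780,000
After stage 1: salt = 835,780,000 + 37,200,000×25.1 = 1,769,500,000; volume = 63,400,000 m³; S = 27.91 PSU
After stage 2: salt = 1,769,500,000 + 24,900,000×1.1 = 1,796,890,000; volume = 88,300,000 m³; S = 20.35 PSU
After stage 3: salt = 1,796,890,000 + 36,700,000×3 = 1,906,990,000; volume = 125,000,000 m³
S = 1,906,990,000 / 125,000,000 = 15.2559 PSU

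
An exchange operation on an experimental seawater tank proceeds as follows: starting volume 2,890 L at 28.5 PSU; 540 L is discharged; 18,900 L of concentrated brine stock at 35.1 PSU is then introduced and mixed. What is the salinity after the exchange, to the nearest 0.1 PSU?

Remaining after removal: 2,350 L at 28.5 PSU (salt = 66,975)
After addition: salt = 66,975 + 18,900×35.1 = 730,365; volume = 21,250 L
S = 730,365 / 21,250 = 34.3701 PSU

34.4 PSU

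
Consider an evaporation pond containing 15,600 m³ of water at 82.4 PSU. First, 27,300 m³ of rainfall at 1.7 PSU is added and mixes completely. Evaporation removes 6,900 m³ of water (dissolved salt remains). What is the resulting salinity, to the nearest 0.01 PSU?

After mixing: salt = 15,600×82.4 + 27,300×1.7 = 1,331,850; volume = 42,900 m³
After evaporation: salt unchanged = 1,331,850; volume = 42,900 − 6,900 = 36,000 m³
S = 1,331,850 / 36,000 = 36.9958 PSU

37.00 PSU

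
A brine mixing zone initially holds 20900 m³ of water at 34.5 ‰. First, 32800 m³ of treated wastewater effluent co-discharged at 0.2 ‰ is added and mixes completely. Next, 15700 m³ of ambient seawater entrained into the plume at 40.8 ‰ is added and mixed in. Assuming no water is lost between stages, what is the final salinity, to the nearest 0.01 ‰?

19.71 ‰

Weighted by volume,
Initial salt = 20,900×34.5 = 721,050
After stage 1: salt = 721,050 + 32,800×0.2 = 727,610; volume = 53,700 m³; S = 13.55 ‰
After stage 2: salt = 727,610 + 15,700×40.8 = 1,368,170; volume = 69,400 m³
S = 1,368,170 / 69,400 = 19.7143 ‰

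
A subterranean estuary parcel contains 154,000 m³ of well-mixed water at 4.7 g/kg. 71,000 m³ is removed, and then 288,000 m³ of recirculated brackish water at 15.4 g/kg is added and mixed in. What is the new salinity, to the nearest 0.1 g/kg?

13.0 g/kg

Remaining after removal: 83,000 m³ at 4.7 g/kg (salt = 390,100)
After addition: salt = 390,100 + 288,000×15.4 = 4,825,300; volume = 371,000 m³
S = 4,825,300 / 371,000 = 13.0062 g/kg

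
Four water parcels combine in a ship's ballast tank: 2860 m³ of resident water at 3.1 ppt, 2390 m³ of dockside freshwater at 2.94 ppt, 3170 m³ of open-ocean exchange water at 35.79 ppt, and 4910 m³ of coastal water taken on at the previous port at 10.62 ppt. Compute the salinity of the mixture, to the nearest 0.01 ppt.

13.62 ppt

By conservation of dissolved salt,
salt = 2,860×3.1 + 2,390×2.94 + 3,170×35.79 + 4,910×10.62 = 8,866 + 7,026.6 + 113,454.3 + 52,144.2 = 181,491.1
volume = 2,860 + 2,390 + 3,170 + 4,910 = 13,330 m³
S = 181,491.1 / 13,330 = 13.6152 ppt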